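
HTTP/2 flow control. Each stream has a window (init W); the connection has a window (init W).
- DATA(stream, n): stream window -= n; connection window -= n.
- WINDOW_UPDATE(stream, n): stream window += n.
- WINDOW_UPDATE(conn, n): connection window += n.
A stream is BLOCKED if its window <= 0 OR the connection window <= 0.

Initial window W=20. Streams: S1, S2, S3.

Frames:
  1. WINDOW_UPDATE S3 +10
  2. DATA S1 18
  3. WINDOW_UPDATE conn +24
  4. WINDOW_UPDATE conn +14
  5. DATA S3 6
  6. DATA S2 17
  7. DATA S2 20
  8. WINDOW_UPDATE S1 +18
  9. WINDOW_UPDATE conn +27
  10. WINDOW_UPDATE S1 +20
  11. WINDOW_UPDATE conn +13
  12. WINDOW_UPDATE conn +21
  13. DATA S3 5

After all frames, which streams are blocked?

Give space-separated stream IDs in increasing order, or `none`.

Answer: S2

Derivation:
Op 1: conn=20 S1=20 S2=20 S3=30 blocked=[]
Op 2: conn=2 S1=2 S2=20 S3=30 blocked=[]
Op 3: conn=26 S1=2 S2=20 S3=30 blocked=[]
Op 4: conn=40 S1=2 S2=20 S3=30 blocked=[]
Op 5: conn=34 S1=2 S2=20 S3=24 blocked=[]
Op 6: conn=17 S1=2 S2=3 S3=24 blocked=[]
Op 7: conn=-3 S1=2 S2=-17 S3=24 blocked=[1, 2, 3]
Op 8: conn=-3 S1=20 S2=-17 S3=24 blocked=[1, 2, 3]
Op 9: conn=24 S1=20 S2=-17 S3=24 blocked=[2]
Op 10: conn=24 S1=40 S2=-17 S3=24 blocked=[2]
Op 11: conn=37 S1=40 S2=-17 S3=24 blocked=[2]
Op 12: conn=58 S1=40 S2=-17 S3=24 blocked=[2]
Op 13: conn=53 S1=40 S2=-17 S3=19 blocked=[2]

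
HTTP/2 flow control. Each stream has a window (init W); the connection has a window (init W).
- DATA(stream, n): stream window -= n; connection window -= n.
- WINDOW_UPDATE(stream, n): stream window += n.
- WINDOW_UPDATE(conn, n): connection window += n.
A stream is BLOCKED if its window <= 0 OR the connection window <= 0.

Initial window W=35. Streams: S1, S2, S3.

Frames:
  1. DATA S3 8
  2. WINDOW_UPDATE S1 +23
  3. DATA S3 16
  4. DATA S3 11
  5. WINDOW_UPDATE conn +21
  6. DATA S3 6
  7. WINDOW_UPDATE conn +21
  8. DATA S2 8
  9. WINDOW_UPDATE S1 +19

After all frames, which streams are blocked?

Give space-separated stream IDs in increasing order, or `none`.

Op 1: conn=27 S1=35 S2=35 S3=27 blocked=[]
Op 2: conn=27 S1=58 S2=35 S3=27 blocked=[]
Op 3: conn=11 S1=58 S2=35 S3=11 blocked=[]
Op 4: conn=0 S1=58 S2=35 S3=0 blocked=[1, 2, 3]
Op 5: conn=21 S1=58 S2=35 S3=0 blocked=[3]
Op 6: conn=15 S1=58 S2=35 S3=-6 blocked=[3]
Op 7: conn=36 S1=58 S2=35 S3=-6 blocked=[3]
Op 8: conn=28 S1=58 S2=27 S3=-6 blocked=[3]
Op 9: conn=28 S1=77 S2=27 S3=-6 blocked=[3]

Answer: S3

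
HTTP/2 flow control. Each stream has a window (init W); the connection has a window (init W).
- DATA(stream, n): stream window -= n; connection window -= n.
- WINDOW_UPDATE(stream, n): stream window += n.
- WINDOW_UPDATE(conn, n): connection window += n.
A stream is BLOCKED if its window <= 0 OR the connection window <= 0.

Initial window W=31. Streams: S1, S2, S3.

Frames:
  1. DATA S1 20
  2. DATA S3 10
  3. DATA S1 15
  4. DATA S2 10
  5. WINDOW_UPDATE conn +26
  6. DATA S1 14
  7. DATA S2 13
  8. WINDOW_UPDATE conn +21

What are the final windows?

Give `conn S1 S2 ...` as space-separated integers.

Answer: -4 -18 8 21

Derivation:
Op 1: conn=11 S1=11 S2=31 S3=31 blocked=[]
Op 2: conn=1 S1=11 S2=31 S3=21 blocked=[]
Op 3: conn=-14 S1=-4 S2=31 S3=21 blocked=[1, 2, 3]
Op 4: conn=-24 S1=-4 S2=21 S3=21 blocked=[1, 2, 3]
Op 5: conn=2 S1=-4 S2=21 S3=21 blocked=[1]
Op 6: conn=-12 S1=-18 S2=21 S3=21 blocked=[1, 2, 3]
Op 7: conn=-25 S1=-18 S2=8 S3=21 blocked=[1, 2, 3]
Op 8: conn=-4 S1=-18 S2=8 S3=21 blocked=[1, 2, 3]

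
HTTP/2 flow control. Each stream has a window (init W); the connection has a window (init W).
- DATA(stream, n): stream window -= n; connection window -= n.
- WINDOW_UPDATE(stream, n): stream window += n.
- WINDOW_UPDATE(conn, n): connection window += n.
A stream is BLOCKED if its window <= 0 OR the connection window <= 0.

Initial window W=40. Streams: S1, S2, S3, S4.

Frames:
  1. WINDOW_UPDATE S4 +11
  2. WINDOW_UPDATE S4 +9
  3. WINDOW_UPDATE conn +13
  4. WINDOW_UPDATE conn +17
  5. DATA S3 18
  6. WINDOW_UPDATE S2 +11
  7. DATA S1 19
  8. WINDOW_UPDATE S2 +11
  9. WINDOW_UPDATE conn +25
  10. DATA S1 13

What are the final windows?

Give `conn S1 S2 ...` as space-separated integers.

Answer: 45 8 62 22 60

Derivation:
Op 1: conn=40 S1=40 S2=40 S3=40 S4=51 blocked=[]
Op 2: conn=40 S1=40 S2=40 S3=40 S4=60 blocked=[]
Op 3: conn=53 S1=40 S2=40 S3=40 S4=60 blocked=[]
Op 4: conn=70 S1=40 S2=40 S3=40 S4=60 blocked=[]
Op 5: conn=52 S1=40 S2=40 S3=22 S4=60 blocked=[]
Op 6: conn=52 S1=40 S2=51 S3=22 S4=60 blocked=[]
Op 7: conn=33 S1=21 S2=51 S3=22 S4=60 blocked=[]
Op 8: conn=33 S1=21 S2=62 S3=22 S4=60 blocked=[]
Op 9: conn=58 S1=21 S2=62 S3=22 S4=60 blocked=[]
Op 10: conn=45 S1=8 S2=62 S3=22 S4=60 blocked=[]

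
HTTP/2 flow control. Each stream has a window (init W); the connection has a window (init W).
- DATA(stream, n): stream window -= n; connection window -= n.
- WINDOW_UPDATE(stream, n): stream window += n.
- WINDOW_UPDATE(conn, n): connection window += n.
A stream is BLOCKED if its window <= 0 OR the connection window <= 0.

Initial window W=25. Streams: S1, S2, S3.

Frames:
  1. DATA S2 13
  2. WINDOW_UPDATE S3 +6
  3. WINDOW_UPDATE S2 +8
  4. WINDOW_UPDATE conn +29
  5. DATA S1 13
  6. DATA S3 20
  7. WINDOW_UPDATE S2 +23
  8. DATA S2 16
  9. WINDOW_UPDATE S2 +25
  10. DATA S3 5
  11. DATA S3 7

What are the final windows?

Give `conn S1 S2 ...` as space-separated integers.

Op 1: conn=12 S1=25 S2=12 S3=25 blocked=[]
Op 2: conn=12 S1=25 S2=12 S3=31 blocked=[]
Op 3: conn=12 S1=25 S2=20 S3=31 blocked=[]
Op 4: conn=41 S1=25 S2=20 S3=31 blocked=[]
Op 5: conn=28 S1=12 S2=20 S3=31 blocked=[]
Op 6: conn=8 S1=12 S2=20 S3=11 blocked=[]
Op 7: conn=8 S1=12 S2=43 S3=11 blocked=[]
Op 8: conn=-8 S1=12 S2=27 S3=11 blocked=[1, 2, 3]
Op 9: conn=-8 S1=12 S2=52 S3=11 blocked=[1, 2, 3]
Op 10: conn=-13 S1=12 S2=52 S3=6 blocked=[1, 2, 3]
Op 11: conn=-20 S1=12 S2=52 S3=-1 blocked=[1, 2, 3]

Answer: -20 12 52 -1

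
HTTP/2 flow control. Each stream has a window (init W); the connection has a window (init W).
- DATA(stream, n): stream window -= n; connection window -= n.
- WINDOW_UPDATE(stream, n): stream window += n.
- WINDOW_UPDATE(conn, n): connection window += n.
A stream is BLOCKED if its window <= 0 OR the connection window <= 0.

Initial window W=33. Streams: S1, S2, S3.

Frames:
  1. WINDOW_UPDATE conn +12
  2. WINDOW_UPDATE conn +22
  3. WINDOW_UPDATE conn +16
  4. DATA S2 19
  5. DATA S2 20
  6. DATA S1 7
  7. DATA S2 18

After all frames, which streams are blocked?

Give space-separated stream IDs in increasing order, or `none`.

Answer: S2

Derivation:
Op 1: conn=45 S1=33 S2=33 S3=33 blocked=[]
Op 2: conn=67 S1=33 S2=33 S3=33 blocked=[]
Op 3: conn=83 S1=33 S2=33 S3=33 blocked=[]
Op 4: conn=64 S1=33 S2=14 S3=33 blocked=[]
Op 5: conn=44 S1=33 S2=-6 S3=33 blocked=[2]
Op 6: conn=37 S1=26 S2=-6 S3=33 blocked=[2]
Op 7: conn=19 S1=26 S2=-24 S3=33 blocked=[2]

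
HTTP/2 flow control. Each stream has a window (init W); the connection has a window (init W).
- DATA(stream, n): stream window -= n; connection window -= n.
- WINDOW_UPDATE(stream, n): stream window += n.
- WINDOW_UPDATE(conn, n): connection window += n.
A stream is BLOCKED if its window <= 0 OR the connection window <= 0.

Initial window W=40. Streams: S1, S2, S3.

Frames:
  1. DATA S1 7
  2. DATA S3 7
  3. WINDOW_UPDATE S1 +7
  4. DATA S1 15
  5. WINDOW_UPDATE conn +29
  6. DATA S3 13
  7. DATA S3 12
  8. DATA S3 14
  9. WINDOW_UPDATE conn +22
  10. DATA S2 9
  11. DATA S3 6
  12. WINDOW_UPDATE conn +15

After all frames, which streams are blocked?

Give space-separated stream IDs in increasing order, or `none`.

Answer: S3

Derivation:
Op 1: conn=33 S1=33 S2=40 S3=40 blocked=[]
Op 2: conn=26 S1=33 S2=40 S3=33 blocked=[]
Op 3: conn=26 S1=40 S2=40 S3=33 blocked=[]
Op 4: conn=11 S1=25 S2=40 S3=33 blocked=[]
Op 5: conn=40 S1=25 S2=40 S3=33 blocked=[]
Op 6: conn=27 S1=25 S2=40 S3=20 blocked=[]
Op 7: conn=15 S1=25 S2=40 S3=8 blocked=[]
Op 8: conn=1 S1=25 S2=40 S3=-6 blocked=[3]
Op 9: conn=23 S1=25 S2=40 S3=-6 blocked=[3]
Op 10: conn=14 S1=25 S2=31 S3=-6 blocked=[3]
Op 11: conn=8 S1=25 S2=31 S3=-12 blocked=[3]
Op 12: conn=23 S1=25 S2=31 S3=-12 blocked=[3]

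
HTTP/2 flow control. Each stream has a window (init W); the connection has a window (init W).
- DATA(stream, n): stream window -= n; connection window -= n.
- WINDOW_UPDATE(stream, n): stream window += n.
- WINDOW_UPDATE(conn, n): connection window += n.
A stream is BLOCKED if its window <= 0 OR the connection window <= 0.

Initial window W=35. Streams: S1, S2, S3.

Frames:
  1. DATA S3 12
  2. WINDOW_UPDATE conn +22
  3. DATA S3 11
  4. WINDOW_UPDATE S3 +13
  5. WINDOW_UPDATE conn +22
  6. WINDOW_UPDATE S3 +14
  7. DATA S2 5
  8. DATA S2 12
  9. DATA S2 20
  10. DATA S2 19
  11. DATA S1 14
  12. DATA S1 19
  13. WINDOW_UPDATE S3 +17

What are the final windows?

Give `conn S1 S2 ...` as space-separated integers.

Op 1: conn=23 S1=35 S2=35 S3=23 blocked=[]
Op 2: conn=45 S1=35 S2=35 S3=23 blocked=[]
Op 3: conn=34 S1=35 S2=35 S3=12 blocked=[]
Op 4: conn=34 S1=35 S2=35 S3=25 blocked=[]
Op 5: conn=56 S1=35 S2=35 S3=25 blocked=[]
Op 6: conn=56 S1=35 S2=35 S3=39 blocked=[]
Op 7: conn=51 S1=35 S2=30 S3=39 blocked=[]
Op 8: conn=39 S1=35 S2=18 S3=39 blocked=[]
Op 9: conn=19 S1=35 S2=-2 S3=39 blocked=[2]
Op 10: conn=0 S1=35 S2=-21 S3=39 blocked=[1, 2, 3]
Op 11: conn=-14 S1=21 S2=-21 S3=39 blocked=[1, 2, 3]
Op 12: conn=-33 S1=2 S2=-21 S3=39 blocked=[1, 2, 3]
Op 13: conn=-33 S1=2 S2=-21 S3=56 blocked=[1, 2, 3]

Answer: -33 2 -21 56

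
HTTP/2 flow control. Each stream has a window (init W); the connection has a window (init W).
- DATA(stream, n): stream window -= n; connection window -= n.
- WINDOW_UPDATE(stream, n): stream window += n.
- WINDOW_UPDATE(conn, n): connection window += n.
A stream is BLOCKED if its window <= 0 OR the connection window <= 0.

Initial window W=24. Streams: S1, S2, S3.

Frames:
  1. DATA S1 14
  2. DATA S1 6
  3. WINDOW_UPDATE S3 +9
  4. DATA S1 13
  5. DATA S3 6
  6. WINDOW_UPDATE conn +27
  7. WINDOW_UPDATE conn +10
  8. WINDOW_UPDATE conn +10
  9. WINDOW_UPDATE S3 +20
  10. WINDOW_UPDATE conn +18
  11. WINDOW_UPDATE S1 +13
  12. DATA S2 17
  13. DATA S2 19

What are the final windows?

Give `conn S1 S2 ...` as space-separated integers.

Op 1: conn=10 S1=10 S2=24 S3=24 blocked=[]
Op 2: conn=4 S1=4 S2=24 S3=24 blocked=[]
Op 3: conn=4 S1=4 S2=24 S3=33 blocked=[]
Op 4: conn=-9 S1=-9 S2=24 S3=33 blocked=[1, 2, 3]
Op 5: conn=-15 S1=-9 S2=24 S3=27 blocked=[1, 2, 3]
Op 6: conn=12 S1=-9 S2=24 S3=27 blocked=[1]
Op 7: conn=22 S1=-9 S2=24 S3=27 blocked=[1]
Op 8: conn=32 S1=-9 S2=24 S3=27 blocked=[1]
Op 9: conn=32 S1=-9 S2=24 S3=47 blocked=[1]
Op 10: conn=50 S1=-9 S2=24 S3=47 blocked=[1]
Op 11: conn=50 S1=4 S2=24 S3=47 blocked=[]
Op 12: conn=33 S1=4 S2=7 S3=47 blocked=[]
Op 13: conn=14 S1=4 S2=-12 S3=47 blocked=[2]

Answer: 14 4 -12 47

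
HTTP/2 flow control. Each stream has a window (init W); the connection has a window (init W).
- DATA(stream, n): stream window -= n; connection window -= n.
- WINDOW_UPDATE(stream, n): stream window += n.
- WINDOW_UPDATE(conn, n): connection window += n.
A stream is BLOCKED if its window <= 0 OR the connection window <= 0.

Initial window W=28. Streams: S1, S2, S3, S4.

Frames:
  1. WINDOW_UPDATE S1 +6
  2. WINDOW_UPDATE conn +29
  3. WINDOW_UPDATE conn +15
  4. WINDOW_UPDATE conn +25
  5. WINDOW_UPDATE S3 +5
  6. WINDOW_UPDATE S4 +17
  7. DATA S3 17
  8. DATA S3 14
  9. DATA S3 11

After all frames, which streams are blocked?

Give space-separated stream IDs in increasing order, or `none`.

Answer: S3

Derivation:
Op 1: conn=28 S1=34 S2=28 S3=28 S4=28 blocked=[]
Op 2: conn=57 S1=34 S2=28 S3=28 S4=28 blocked=[]
Op 3: conn=72 S1=34 S2=28 S3=28 S4=28 blocked=[]
Op 4: conn=97 S1=34 S2=28 S3=28 S4=28 blocked=[]
Op 5: conn=97 S1=34 S2=28 S3=33 S4=28 blocked=[]
Op 6: conn=97 S1=34 S2=28 S3=33 S4=45 blocked=[]
Op 7: conn=80 S1=34 S2=28 S3=16 S4=45 blocked=[]
Op 8: conn=66 S1=34 S2=28 S3=2 S4=45 blocked=[]
Op 9: conn=55 S1=34 S2=28 S3=-9 S4=45 blocked=[3]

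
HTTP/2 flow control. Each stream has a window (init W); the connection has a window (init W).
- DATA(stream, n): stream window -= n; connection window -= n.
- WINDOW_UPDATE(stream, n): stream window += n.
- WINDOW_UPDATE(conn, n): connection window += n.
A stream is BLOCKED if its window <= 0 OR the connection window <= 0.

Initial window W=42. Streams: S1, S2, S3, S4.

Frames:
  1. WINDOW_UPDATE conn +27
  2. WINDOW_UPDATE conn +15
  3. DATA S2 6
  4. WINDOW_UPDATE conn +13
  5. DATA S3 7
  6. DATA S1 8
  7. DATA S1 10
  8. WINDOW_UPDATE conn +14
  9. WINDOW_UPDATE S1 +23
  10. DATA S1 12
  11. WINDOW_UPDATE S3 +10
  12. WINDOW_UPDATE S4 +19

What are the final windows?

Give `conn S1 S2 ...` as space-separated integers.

Answer: 68 35 36 45 61

Derivation:
Op 1: conn=69 S1=42 S2=42 S3=42 S4=42 blocked=[]
Op 2: conn=84 S1=42 S2=42 S3=42 S4=42 blocked=[]
Op 3: conn=78 S1=42 S2=36 S3=42 S4=42 blocked=[]
Op 4: conn=91 S1=42 S2=36 S3=42 S4=42 blocked=[]
Op 5: conn=84 S1=42 S2=36 S3=35 S4=42 blocked=[]
Op 6: conn=76 S1=34 S2=36 S3=35 S4=42 blocked=[]
Op 7: conn=66 S1=24 S2=36 S3=35 S4=42 blocked=[]
Op 8: conn=80 S1=24 S2=36 S3=35 S4=42 blocked=[]
Op 9: conn=80 S1=47 S2=36 S3=35 S4=42 blocked=[]
Op 10: conn=68 S1=35 S2=36 S3=35 S4=42 blocked=[]
Op 11: conn=68 S1=35 S2=36 S3=45 S4=42 blocked=[]
Op 12: conn=68 S1=35 S2=36 S3=45 S4=61 blocked=[]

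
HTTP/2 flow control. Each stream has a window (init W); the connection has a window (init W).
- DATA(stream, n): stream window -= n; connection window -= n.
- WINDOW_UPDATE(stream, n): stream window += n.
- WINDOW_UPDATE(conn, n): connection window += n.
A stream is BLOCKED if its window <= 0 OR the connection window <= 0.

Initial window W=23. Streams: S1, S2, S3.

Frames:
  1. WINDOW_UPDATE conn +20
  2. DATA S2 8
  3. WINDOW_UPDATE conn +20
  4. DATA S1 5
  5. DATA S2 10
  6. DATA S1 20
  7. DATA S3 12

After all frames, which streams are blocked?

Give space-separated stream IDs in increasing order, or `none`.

Op 1: conn=43 S1=23 S2=23 S3=23 blocked=[]
Op 2: conn=35 S1=23 S2=15 S3=23 blocked=[]
Op 3: conn=55 S1=23 S2=15 S3=23 blocked=[]
Op 4: conn=50 S1=18 S2=15 S3=23 blocked=[]
Op 5: conn=40 S1=18 S2=5 S3=23 blocked=[]
Op 6: conn=20 S1=-2 S2=5 S3=23 blocked=[1]
Op 7: conn=8 S1=-2 S2=5 S3=11 blocked=[1]

Answer: S1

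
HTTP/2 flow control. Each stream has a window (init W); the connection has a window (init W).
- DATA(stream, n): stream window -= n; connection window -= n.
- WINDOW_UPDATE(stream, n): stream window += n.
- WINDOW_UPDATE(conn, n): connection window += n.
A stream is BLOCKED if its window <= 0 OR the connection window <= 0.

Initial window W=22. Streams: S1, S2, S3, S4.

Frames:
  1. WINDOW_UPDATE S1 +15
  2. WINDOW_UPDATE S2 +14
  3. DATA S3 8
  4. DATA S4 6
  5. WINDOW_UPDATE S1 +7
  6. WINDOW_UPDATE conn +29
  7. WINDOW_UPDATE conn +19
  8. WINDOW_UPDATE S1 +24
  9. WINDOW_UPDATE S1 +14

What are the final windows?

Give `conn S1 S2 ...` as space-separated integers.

Op 1: conn=22 S1=37 S2=22 S3=22 S4=22 blocked=[]
Op 2: conn=22 S1=37 S2=36 S3=22 S4=22 blocked=[]
Op 3: conn=14 S1=37 S2=36 S3=14 S4=22 blocked=[]
Op 4: conn=8 S1=37 S2=36 S3=14 S4=16 blocked=[]
Op 5: conn=8 S1=44 S2=36 S3=14 S4=16 blocked=[]
Op 6: conn=37 S1=44 S2=36 S3=14 S4=16 blocked=[]
Op 7: conn=56 S1=44 S2=36 S3=14 S4=16 blocked=[]
Op 8: conn=56 S1=68 S2=36 S3=14 S4=16 blocked=[]
Op 9: conn=56 S1=82 S2=36 S3=14 S4=16 blocked=[]

Answer: 56 82 36 14 16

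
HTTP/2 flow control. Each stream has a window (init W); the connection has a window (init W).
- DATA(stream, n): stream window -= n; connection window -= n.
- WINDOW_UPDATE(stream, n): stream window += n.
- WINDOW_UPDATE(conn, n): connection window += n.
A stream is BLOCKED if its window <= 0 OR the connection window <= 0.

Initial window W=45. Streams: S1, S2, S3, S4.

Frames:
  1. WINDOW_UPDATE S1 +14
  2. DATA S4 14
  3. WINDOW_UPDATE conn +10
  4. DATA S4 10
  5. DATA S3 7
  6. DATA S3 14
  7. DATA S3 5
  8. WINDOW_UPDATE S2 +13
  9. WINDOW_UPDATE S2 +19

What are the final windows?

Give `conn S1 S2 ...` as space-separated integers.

Op 1: conn=45 S1=59 S2=45 S3=45 S4=45 blocked=[]
Op 2: conn=31 S1=59 S2=45 S3=45 S4=31 blocked=[]
Op 3: conn=41 S1=59 S2=45 S3=45 S4=31 blocked=[]
Op 4: conn=31 S1=59 S2=45 S3=45 S4=21 blocked=[]
Op 5: conn=24 S1=59 S2=45 S3=38 S4=21 blocked=[]
Op 6: conn=10 S1=59 S2=45 S3=24 S4=21 blocked=[]
Op 7: conn=5 S1=59 S2=45 S3=19 S4=21 blocked=[]
Op 8: conn=5 S1=59 S2=58 S3=19 S4=21 blocked=[]
Op 9: conn=5 S1=59 S2=77 S3=19 S4=21 blocked=[]

Answer: 5 59 77 19 21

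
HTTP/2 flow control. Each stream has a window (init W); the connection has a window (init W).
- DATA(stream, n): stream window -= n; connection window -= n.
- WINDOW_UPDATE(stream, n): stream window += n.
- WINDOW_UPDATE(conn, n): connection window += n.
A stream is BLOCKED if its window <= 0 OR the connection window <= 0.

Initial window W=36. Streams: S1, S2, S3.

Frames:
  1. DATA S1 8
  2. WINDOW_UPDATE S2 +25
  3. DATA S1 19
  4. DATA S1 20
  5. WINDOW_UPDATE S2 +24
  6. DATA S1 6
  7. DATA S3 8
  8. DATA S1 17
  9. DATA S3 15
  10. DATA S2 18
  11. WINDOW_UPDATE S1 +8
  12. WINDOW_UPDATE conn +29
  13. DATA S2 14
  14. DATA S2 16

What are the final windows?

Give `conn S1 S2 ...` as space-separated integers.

Op 1: conn=28 S1=28 S2=36 S3=36 blocked=[]
Op 2: conn=28 S1=28 S2=61 S3=36 blocked=[]
Op 3: conn=9 S1=9 S2=61 S3=36 blocked=[]
Op 4: conn=-11 S1=-11 S2=61 S3=36 blocked=[1, 2, 3]
Op 5: conn=-11 S1=-11 S2=85 S3=36 blocked=[1, 2, 3]
Op 6: conn=-17 S1=-17 S2=85 S3=36 blocked=[1, 2, 3]
Op 7: conn=-25 S1=-17 S2=85 S3=28 blocked=[1, 2, 3]
Op 8: conn=-42 S1=-34 S2=85 S3=28 blocked=[1, 2, 3]
Op 9: conn=-57 S1=-34 S2=85 S3=13 blocked=[1, 2, 3]
Op 10: conn=-75 S1=-34 S2=67 S3=13 blocked=[1, 2, 3]
Op 11: conn=-75 S1=-26 S2=67 S3=13 blocked=[1, 2, 3]
Op 12: conn=-46 S1=-26 S2=67 S3=13 blocked=[1, 2, 3]
Op 13: conn=-60 S1=-26 S2=53 S3=13 blocked=[1, 2, 3]
Op 14: conn=-76 S1=-26 S2=37 S3=13 blocked=[1, 2, 3]

Answer: -76 -26 37 13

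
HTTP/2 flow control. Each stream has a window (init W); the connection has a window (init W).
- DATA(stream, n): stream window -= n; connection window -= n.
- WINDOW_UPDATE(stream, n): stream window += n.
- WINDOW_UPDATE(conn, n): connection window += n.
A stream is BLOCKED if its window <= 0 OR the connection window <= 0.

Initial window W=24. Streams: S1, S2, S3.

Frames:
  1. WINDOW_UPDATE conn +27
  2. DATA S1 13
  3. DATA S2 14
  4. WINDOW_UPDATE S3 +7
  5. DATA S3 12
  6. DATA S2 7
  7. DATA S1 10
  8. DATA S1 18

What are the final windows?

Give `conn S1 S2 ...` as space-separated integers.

Op 1: conn=51 S1=24 S2=24 S3=24 blocked=[]
Op 2: conn=38 S1=11 S2=24 S3=24 blocked=[]
Op 3: conn=24 S1=11 S2=10 S3=24 blocked=[]
Op 4: conn=24 S1=11 S2=10 S3=31 blocked=[]
Op 5: conn=12 S1=11 S2=10 S3=19 blocked=[]
Op 6: conn=5 S1=11 S2=3 S3=19 blocked=[]
Op 7: conn=-5 S1=1 S2=3 S3=19 blocked=[1, 2, 3]
Op 8: conn=-23 S1=-17 S2=3 S3=19 blocked=[1, 2, 3]

Answer: -23 -17 3 19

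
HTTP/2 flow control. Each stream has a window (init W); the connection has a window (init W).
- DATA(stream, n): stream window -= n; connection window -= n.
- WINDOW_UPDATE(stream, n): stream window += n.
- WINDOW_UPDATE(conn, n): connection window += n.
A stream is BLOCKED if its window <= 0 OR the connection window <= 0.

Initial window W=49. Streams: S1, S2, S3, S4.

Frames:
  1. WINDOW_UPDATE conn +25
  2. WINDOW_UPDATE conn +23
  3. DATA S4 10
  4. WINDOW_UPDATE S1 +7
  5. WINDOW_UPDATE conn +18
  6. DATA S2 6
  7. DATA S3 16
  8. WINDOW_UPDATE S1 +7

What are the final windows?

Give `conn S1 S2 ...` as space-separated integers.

Answer: 83 63 43 33 39

Derivation:
Op 1: conn=74 S1=49 S2=49 S3=49 S4=49 blocked=[]
Op 2: conn=97 S1=49 S2=49 S3=49 S4=49 blocked=[]
Op 3: conn=87 S1=49 S2=49 S3=49 S4=39 blocked=[]
Op 4: conn=87 S1=56 S2=49 S3=49 S4=39 blocked=[]
Op 5: conn=105 S1=56 S2=49 S3=49 S4=39 blocked=[]
Op 6: conn=99 S1=56 S2=43 S3=49 S4=39 blocked=[]
Op 7: conn=83 S1=56 S2=43 S3=33 S4=39 blocked=[]
Op 8: conn=83 S1=63 S2=43 S3=33 S4=39 blocked=[]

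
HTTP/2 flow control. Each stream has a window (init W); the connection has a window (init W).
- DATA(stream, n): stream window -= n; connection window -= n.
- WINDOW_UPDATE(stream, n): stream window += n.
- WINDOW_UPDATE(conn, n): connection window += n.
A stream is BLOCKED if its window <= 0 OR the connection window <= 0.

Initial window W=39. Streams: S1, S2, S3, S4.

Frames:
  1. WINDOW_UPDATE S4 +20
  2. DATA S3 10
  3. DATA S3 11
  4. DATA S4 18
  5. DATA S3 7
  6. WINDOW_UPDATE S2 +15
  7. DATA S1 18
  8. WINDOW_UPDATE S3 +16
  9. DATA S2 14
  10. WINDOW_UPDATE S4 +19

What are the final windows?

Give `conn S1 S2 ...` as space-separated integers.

Answer: -39 21 40 27 60

Derivation:
Op 1: conn=39 S1=39 S2=39 S3=39 S4=59 blocked=[]
Op 2: conn=29 S1=39 S2=39 S3=29 S4=59 blocked=[]
Op 3: conn=18 S1=39 S2=39 S3=18 S4=59 blocked=[]
Op 4: conn=0 S1=39 S2=39 S3=18 S4=41 blocked=[1, 2, 3, 4]
Op 5: conn=-7 S1=39 S2=39 S3=11 S4=41 blocked=[1, 2, 3, 4]
Op 6: conn=-7 S1=39 S2=54 S3=11 S4=41 blocked=[1, 2, 3, 4]
Op 7: conn=-25 S1=21 S2=54 S3=11 S4=41 blocked=[1, 2, 3, 4]
Op 8: conn=-25 S1=21 S2=54 S3=27 S4=41 blocked=[1, 2, 3, 4]
Op 9: conn=-39 S1=21 S2=40 S3=27 S4=41 blocked=[1, 2, 3, 4]
Op 10: conn=-39 S1=21 S2=40 S3=27 S4=60 blocked=[1, 2, 3, 4]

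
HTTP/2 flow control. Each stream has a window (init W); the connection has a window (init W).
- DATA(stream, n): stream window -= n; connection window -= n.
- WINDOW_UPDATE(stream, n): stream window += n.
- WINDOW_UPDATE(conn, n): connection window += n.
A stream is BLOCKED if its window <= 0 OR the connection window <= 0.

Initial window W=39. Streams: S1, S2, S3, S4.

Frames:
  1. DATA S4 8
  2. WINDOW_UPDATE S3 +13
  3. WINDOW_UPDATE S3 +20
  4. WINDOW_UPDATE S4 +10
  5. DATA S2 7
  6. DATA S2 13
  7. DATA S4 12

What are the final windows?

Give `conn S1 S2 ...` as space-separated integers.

Op 1: conn=31 S1=39 S2=39 S3=39 S4=31 blocked=[]
Op 2: conn=31 S1=39 S2=39 S3=52 S4=31 blocked=[]
Op 3: conn=31 S1=39 S2=39 S3=72 S4=31 blocked=[]
Op 4: conn=31 S1=39 S2=39 S3=72 S4=41 blocked=[]
Op 5: conn=24 S1=39 S2=32 S3=72 S4=41 blocked=[]
Op 6: conn=11 S1=39 S2=19 S3=72 S4=41 blocked=[]
Op 7: conn=-1 S1=39 S2=19 S3=72 S4=29 blocked=[1, 2, 3, 4]

Answer: -1 39 19 72 29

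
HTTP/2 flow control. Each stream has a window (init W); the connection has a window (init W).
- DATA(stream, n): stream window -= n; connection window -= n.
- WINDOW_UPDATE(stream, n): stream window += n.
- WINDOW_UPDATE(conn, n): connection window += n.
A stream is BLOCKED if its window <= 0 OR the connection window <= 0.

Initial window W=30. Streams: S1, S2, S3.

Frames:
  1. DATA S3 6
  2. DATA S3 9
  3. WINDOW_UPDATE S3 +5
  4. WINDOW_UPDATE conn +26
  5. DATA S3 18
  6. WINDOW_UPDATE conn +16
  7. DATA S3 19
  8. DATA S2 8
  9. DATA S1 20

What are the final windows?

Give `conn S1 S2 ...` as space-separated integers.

Answer: -8 10 22 -17

Derivation:
Op 1: conn=24 S1=30 S2=30 S3=24 blocked=[]
Op 2: conn=15 S1=30 S2=30 S3=15 blocked=[]
Op 3: conn=15 S1=30 S2=30 S3=20 blocked=[]
Op 4: conn=41 S1=30 S2=30 S3=20 blocked=[]
Op 5: conn=23 S1=30 S2=30 S3=2 blocked=[]
Op 6: conn=39 S1=30 S2=30 S3=2 blocked=[]
Op 7: conn=20 S1=30 S2=30 S3=-17 blocked=[3]
Op 8: conn=12 S1=30 S2=22 S3=-17 blocked=[3]
Op 9: conn=-8 S1=10 S2=22 S3=-17 blocked=[1, 2, 3]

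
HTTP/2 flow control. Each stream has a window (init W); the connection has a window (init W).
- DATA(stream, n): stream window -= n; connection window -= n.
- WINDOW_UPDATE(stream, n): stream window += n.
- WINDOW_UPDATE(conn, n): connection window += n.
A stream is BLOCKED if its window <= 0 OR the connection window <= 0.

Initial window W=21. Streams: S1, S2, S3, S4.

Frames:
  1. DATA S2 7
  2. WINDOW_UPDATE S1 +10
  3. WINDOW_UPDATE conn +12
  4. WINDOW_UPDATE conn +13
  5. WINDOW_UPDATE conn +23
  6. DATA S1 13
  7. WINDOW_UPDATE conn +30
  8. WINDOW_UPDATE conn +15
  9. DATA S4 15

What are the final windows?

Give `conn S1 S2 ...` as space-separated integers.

Answer: 79 18 14 21 6

Derivation:
Op 1: conn=14 S1=21 S2=14 S3=21 S4=21 blocked=[]
Op 2: conn=14 S1=31 S2=14 S3=21 S4=21 blocked=[]
Op 3: conn=26 S1=31 S2=14 S3=21 S4=21 blocked=[]
Op 4: conn=39 S1=31 S2=14 S3=21 S4=21 blocked=[]
Op 5: conn=62 S1=31 S2=14 S3=21 S4=21 blocked=[]
Op 6: conn=49 S1=18 S2=14 S3=21 S4=21 blocked=[]
Op 7: conn=79 S1=18 S2=14 S3=21 S4=21 blocked=[]
Op 8: conn=94 S1=18 S2=14 S3=21 S4=21 blocked=[]
Op 9: conn=79 S1=18 S2=14 S3=21 S4=6 blocked=[]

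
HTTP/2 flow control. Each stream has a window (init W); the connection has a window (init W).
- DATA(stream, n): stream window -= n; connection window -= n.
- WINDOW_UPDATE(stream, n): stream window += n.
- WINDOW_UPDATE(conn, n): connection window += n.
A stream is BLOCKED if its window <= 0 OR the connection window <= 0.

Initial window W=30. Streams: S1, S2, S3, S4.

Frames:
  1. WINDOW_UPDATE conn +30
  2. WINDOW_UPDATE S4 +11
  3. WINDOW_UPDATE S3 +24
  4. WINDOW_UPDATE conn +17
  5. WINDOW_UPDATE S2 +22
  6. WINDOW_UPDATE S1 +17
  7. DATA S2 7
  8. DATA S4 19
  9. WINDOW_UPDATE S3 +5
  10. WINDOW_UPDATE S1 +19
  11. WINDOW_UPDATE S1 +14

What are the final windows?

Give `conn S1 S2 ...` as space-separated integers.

Answer: 51 80 45 59 22

Derivation:
Op 1: conn=60 S1=30 S2=30 S3=30 S4=30 blocked=[]
Op 2: conn=60 S1=30 S2=30 S3=30 S4=41 blocked=[]
Op 3: conn=60 S1=30 S2=30 S3=54 S4=41 blocked=[]
Op 4: conn=77 S1=30 S2=30 S3=54 S4=41 blocked=[]
Op 5: conn=77 S1=30 S2=52 S3=54 S4=41 blocked=[]
Op 6: conn=77 S1=47 S2=52 S3=54 S4=41 blocked=[]
Op 7: conn=70 S1=47 S2=45 S3=54 S4=41 blocked=[]
Op 8: conn=51 S1=47 S2=45 S3=54 S4=22 blocked=[]
Op 9: conn=51 S1=47 S2=45 S3=59 S4=22 blocked=[]
Op 10: conn=51 S1=66 S2=45 S3=59 S4=22 blocked=[]
Op 11: conn=51 S1=80 S2=45 S3=59 S4=22 blocked=[]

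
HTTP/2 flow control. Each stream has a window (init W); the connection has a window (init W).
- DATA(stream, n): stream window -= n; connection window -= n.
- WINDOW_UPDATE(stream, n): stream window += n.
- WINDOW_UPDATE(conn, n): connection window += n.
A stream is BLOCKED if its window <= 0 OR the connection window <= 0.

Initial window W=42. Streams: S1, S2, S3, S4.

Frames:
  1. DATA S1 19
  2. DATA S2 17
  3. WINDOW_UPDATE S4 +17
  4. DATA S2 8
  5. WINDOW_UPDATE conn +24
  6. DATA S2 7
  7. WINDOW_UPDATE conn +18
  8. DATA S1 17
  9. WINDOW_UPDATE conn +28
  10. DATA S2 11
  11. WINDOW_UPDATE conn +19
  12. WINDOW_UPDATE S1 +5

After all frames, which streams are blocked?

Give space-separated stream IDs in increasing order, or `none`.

Op 1: conn=23 S1=23 S2=42 S3=42 S4=42 blocked=[]
Op 2: conn=6 S1=23 S2=25 S3=42 S4=42 blocked=[]
Op 3: conn=6 S1=23 S2=25 S3=42 S4=59 blocked=[]
Op 4: conn=-2 S1=23 S2=17 S3=42 S4=59 blocked=[1, 2, 3, 4]
Op 5: conn=22 S1=23 S2=17 S3=42 S4=59 blocked=[]
Op 6: conn=15 S1=23 S2=10 S3=42 S4=59 blocked=[]
Op 7: conn=33 S1=23 S2=10 S3=42 S4=59 blocked=[]
Op 8: conn=16 S1=6 S2=10 S3=42 S4=59 blocked=[]
Op 9: conn=44 S1=6 S2=10 S3=42 S4=59 blocked=[]
Op 10: conn=33 S1=6 S2=-1 S3=42 S4=59 blocked=[2]
Op 11: conn=52 S1=6 S2=-1 S3=42 S4=59 blocked=[2]
Op 12: conn=52 S1=11 S2=-1 S3=42 S4=59 blocked=[2]

Answer: S2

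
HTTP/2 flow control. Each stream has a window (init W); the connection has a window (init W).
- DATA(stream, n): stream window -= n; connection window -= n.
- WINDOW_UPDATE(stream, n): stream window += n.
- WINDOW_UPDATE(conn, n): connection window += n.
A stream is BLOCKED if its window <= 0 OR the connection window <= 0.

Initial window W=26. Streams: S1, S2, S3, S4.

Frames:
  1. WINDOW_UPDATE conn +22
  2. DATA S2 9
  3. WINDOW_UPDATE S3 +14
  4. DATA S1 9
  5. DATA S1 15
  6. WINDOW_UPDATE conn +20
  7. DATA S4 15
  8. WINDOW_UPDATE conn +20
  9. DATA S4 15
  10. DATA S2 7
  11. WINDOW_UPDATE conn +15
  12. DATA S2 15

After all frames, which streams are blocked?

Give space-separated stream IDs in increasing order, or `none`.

Op 1: conn=48 S1=26 S2=26 S3=26 S4=26 blocked=[]
Op 2: conn=39 S1=26 S2=17 S3=26 S4=26 blocked=[]
Op 3: conn=39 S1=26 S2=17 S3=40 S4=26 blocked=[]
Op 4: conn=30 S1=17 S2=17 S3=40 S4=26 blocked=[]
Op 5: conn=15 S1=2 S2=17 S3=40 S4=26 blocked=[]
Op 6: conn=35 S1=2 S2=17 S3=40 S4=26 blocked=[]
Op 7: conn=20 S1=2 S2=17 S3=40 S4=11 blocked=[]
Op 8: conn=40 S1=2 S2=17 S3=40 S4=11 blocked=[]
Op 9: conn=25 S1=2 S2=17 S3=40 S4=-4 blocked=[4]
Op 10: conn=18 S1=2 S2=10 S3=40 S4=-4 blocked=[4]
Op 11: conn=33 S1=2 S2=10 S3=40 S4=-4 blocked=[4]
Op 12: conn=18 S1=2 S2=-5 S3=40 S4=-4 blocked=[2, 4]

Answer: S2 S4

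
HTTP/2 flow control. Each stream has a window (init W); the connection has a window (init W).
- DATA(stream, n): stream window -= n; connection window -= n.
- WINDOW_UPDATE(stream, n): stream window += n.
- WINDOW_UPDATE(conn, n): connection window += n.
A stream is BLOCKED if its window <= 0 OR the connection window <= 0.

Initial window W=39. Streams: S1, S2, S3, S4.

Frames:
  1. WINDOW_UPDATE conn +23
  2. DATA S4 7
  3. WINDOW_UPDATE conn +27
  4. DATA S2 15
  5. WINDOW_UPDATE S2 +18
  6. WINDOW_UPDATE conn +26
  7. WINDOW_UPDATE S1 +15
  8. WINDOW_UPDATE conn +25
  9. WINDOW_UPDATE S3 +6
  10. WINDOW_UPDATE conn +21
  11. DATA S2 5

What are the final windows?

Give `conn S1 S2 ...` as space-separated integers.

Answer: 134 54 37 45 32

Derivation:
Op 1: conn=62 S1=39 S2=39 S3=39 S4=39 blocked=[]
Op 2: conn=55 S1=39 S2=39 S3=39 S4=32 blocked=[]
Op 3: conn=82 S1=39 S2=39 S3=39 S4=32 blocked=[]
Op 4: conn=67 S1=39 S2=24 S3=39 S4=32 blocked=[]
Op 5: conn=67 S1=39 S2=42 S3=39 S4=32 blocked=[]
Op 6: conn=93 S1=39 S2=42 S3=39 S4=32 blocked=[]
Op 7: conn=93 S1=54 S2=42 S3=39 S4=32 blocked=[]
Op 8: conn=118 S1=54 S2=42 S3=39 S4=32 blocked=[]
Op 9: conn=118 S1=54 S2=42 S3=45 S4=32 blocked=[]
Op 10: conn=139 S1=54 S2=42 S3=45 S4=32 blocked=[]
Op 11: conn=134 S1=54 S2=37 S3=45 S4=32 blocked=[]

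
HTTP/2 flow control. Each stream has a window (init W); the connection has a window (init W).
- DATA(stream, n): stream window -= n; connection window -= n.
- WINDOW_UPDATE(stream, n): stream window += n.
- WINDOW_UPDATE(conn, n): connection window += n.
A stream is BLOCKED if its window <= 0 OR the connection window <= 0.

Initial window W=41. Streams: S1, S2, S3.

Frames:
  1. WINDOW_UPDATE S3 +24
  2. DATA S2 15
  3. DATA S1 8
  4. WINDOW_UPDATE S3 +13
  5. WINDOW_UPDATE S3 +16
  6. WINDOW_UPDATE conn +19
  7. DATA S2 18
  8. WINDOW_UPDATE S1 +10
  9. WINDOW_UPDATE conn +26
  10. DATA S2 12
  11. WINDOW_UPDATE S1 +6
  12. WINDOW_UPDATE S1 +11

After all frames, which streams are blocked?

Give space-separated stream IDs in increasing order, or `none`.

Op 1: conn=41 S1=41 S2=41 S3=65 blocked=[]
Op 2: conn=26 S1=41 S2=26 S3=65 blocked=[]
Op 3: conn=18 S1=33 S2=26 S3=65 blocked=[]
Op 4: conn=18 S1=33 S2=26 S3=78 blocked=[]
Op 5: conn=18 S1=33 S2=26 S3=94 blocked=[]
Op 6: conn=37 S1=33 S2=26 S3=94 blocked=[]
Op 7: conn=19 S1=33 S2=8 S3=94 blocked=[]
Op 8: conn=19 S1=43 S2=8 S3=94 blocked=[]
Op 9: conn=45 S1=43 S2=8 S3=94 blocked=[]
Op 10: conn=33 S1=43 S2=-4 S3=94 blocked=[2]
Op 11: conn=33 S1=49 S2=-4 S3=94 blocked=[2]
Op 12: conn=33 S1=60 S2=-4 S3=94 blocked=[2]

Answer: S2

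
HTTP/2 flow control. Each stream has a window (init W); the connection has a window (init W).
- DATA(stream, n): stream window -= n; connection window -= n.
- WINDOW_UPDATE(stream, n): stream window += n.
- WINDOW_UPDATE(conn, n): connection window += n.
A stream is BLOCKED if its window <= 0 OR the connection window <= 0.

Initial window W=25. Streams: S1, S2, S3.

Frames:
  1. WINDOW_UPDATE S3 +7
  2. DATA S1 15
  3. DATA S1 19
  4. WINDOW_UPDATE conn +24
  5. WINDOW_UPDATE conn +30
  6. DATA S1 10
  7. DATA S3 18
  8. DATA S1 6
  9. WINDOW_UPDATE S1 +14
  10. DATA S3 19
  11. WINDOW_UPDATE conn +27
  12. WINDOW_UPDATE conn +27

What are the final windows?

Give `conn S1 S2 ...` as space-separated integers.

Op 1: conn=25 S1=25 S2=25 S3=32 blocked=[]
Op 2: conn=10 S1=10 S2=25 S3=32 blocked=[]
Op 3: conn=-9 S1=-9 S2=25 S3=32 blocked=[1, 2, 3]
Op 4: conn=15 S1=-9 S2=25 S3=32 blocked=[1]
Op 5: conn=45 S1=-9 S2=25 S3=32 blocked=[1]
Op 6: conn=35 S1=-19 S2=25 S3=32 blocked=[1]
Op 7: conn=17 S1=-19 S2=25 S3=14 blocked=[1]
Op 8: conn=11 S1=-25 S2=25 S3=14 blocked=[1]
Op 9: conn=11 S1=-11 S2=25 S3=14 blocked=[1]
Op 10: conn=-8 S1=-11 S2=25 S3=-5 blocked=[1, 2, 3]
Op 11: conn=19 S1=-11 S2=25 S3=-5 blocked=[1, 3]
Op 12: conn=46 S1=-11 S2=25 S3=-5 blocked=[1, 3]

Answer: 46 -11 25 -5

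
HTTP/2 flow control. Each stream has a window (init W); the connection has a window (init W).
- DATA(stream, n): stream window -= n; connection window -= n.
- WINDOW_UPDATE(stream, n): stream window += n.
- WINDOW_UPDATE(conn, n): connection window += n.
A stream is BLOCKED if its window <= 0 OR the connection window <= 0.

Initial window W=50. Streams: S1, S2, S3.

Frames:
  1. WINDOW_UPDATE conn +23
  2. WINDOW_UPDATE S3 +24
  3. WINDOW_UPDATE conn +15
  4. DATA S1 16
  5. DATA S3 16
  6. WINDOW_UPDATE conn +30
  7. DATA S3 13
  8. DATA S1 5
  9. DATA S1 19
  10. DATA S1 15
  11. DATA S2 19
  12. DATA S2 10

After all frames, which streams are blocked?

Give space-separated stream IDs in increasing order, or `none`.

Op 1: conn=73 S1=50 S2=50 S3=50 blocked=[]
Op 2: conn=73 S1=50 S2=50 S3=74 blocked=[]
Op 3: conn=88 S1=50 S2=50 S3=74 blocked=[]
Op 4: conn=72 S1=34 S2=50 S3=74 blocked=[]
Op 5: conn=56 S1=34 S2=50 S3=58 blocked=[]
Op 6: conn=86 S1=34 S2=50 S3=58 blocked=[]
Op 7: conn=73 S1=34 S2=50 S3=45 blocked=[]
Op 8: conn=68 S1=29 S2=50 S3=45 blocked=[]
Op 9: conn=49 S1=10 S2=50 S3=45 blocked=[]
Op 10: conn=34 S1=-5 S2=50 S3=45 blocked=[1]
Op 11: conn=15 S1=-5 S2=31 S3=45 blocked=[1]
Op 12: conn=5 S1=-5 S2=21 S3=45 blocked=[1]

Answer: S1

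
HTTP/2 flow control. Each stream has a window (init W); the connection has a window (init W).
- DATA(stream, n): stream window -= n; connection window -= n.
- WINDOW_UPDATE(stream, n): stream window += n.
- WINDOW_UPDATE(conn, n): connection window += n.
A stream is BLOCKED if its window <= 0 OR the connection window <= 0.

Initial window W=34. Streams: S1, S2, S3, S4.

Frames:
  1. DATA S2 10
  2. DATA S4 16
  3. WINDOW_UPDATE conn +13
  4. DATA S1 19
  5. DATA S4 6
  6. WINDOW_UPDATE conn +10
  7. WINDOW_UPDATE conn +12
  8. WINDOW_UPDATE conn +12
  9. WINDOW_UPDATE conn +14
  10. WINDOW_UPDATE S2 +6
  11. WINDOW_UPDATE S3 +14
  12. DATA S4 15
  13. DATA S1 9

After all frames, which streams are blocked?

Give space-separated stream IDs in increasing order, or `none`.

Answer: S4

Derivation:
Op 1: conn=24 S1=34 S2=24 S3=34 S4=34 blocked=[]
Op 2: conn=8 S1=34 S2=24 S3=34 S4=18 blocked=[]
Op 3: conn=21 S1=34 S2=24 S3=34 S4=18 blocked=[]
Op 4: conn=2 S1=15 S2=24 S3=34 S4=18 blocked=[]
Op 5: conn=-4 S1=15 S2=24 S3=34 S4=12 blocked=[1, 2, 3, 4]
Op 6: conn=6 S1=15 S2=24 S3=34 S4=12 blocked=[]
Op 7: conn=18 S1=15 S2=24 S3=34 S4=12 blocked=[]
Op 8: conn=30 S1=15 S2=24 S3=34 S4=12 blocked=[]
Op 9: conn=44 S1=15 S2=24 S3=34 S4=12 blocked=[]
Op 10: conn=44 S1=15 S2=30 S3=34 S4=12 blocked=[]
Op 11: conn=44 S1=15 S2=30 S3=48 S4=12 blocked=[]
Op 12: conn=29 S1=15 S2=30 S3=48 S4=-3 blocked=[4]
Op 13: conn=20 S1=6 S2=30 S3=48 S4=-3 blocked=[4]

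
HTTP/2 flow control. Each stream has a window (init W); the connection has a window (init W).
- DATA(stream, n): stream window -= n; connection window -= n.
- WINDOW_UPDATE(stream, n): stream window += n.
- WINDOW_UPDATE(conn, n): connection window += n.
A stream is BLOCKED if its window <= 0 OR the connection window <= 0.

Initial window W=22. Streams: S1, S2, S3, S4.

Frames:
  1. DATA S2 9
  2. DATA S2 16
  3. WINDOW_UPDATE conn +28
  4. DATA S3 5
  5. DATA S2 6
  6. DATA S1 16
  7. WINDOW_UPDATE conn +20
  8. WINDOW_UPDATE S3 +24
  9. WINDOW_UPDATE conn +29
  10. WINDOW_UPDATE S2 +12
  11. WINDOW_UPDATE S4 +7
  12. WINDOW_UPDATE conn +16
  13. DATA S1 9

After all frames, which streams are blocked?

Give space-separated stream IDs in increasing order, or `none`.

Answer: S1

Derivation:
Op 1: conn=13 S1=22 S2=13 S3=22 S4=22 blocked=[]
Op 2: conn=-3 S1=22 S2=-3 S3=22 S4=22 blocked=[1, 2, 3, 4]
Op 3: conn=25 S1=22 S2=-3 S3=22 S4=22 blocked=[2]
Op 4: conn=20 S1=22 S2=-3 S3=17 S4=22 blocked=[2]
Op 5: conn=14 S1=22 S2=-9 S3=17 S4=22 blocked=[2]
Op 6: conn=-2 S1=6 S2=-9 S3=17 S4=22 blocked=[1, 2, 3, 4]
Op 7: conn=18 S1=6 S2=-9 S3=17 S4=22 blocked=[2]
Op 8: conn=18 S1=6 S2=-9 S3=41 S4=22 blocked=[2]
Op 9: conn=47 S1=6 S2=-9 S3=41 S4=22 blocked=[2]
Op 10: conn=47 S1=6 S2=3 S3=41 S4=22 blocked=[]
Op 11: conn=47 S1=6 S2=3 S3=41 S4=29 blocked=[]
Op 12: conn=63 S1=6 S2=3 S3=41 S4=29 blocked=[]
Op 13: conn=54 S1=-3 S2=3 S3=41 S4=29 blocked=[1]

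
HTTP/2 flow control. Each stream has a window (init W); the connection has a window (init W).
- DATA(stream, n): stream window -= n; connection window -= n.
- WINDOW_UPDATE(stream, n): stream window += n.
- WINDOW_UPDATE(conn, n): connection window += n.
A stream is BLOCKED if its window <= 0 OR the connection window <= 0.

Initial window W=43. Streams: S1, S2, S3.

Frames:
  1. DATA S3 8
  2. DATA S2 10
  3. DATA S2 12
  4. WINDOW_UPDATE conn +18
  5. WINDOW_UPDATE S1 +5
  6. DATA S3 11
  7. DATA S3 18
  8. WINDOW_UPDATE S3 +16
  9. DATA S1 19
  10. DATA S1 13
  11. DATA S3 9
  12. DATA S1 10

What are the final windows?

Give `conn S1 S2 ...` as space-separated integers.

Answer: -49 6 21 13

Derivation:
Op 1: conn=35 S1=43 S2=43 S3=35 blocked=[]
Op 2: conn=25 S1=43 S2=33 S3=35 blocked=[]
Op 3: conn=13 S1=43 S2=21 S3=35 blocked=[]
Op 4: conn=31 S1=43 S2=21 S3=35 blocked=[]
Op 5: conn=31 S1=48 S2=21 S3=35 blocked=[]
Op 6: conn=20 S1=48 S2=21 S3=24 blocked=[]
Op 7: conn=2 S1=48 S2=21 S3=6 blocked=[]
Op 8: conn=2 S1=48 S2=21 S3=22 blocked=[]
Op 9: conn=-17 S1=29 S2=21 S3=22 blocked=[1, 2, 3]
Op 10: conn=-30 S1=16 S2=21 S3=22 blocked=[1, 2, 3]
Op 11: conn=-39 S1=16 S2=21 S3=13 blocked=[1, 2, 3]
Op 12: conn=-49 S1=6 S2=21 S3=13 blocked=[1, 2, 3]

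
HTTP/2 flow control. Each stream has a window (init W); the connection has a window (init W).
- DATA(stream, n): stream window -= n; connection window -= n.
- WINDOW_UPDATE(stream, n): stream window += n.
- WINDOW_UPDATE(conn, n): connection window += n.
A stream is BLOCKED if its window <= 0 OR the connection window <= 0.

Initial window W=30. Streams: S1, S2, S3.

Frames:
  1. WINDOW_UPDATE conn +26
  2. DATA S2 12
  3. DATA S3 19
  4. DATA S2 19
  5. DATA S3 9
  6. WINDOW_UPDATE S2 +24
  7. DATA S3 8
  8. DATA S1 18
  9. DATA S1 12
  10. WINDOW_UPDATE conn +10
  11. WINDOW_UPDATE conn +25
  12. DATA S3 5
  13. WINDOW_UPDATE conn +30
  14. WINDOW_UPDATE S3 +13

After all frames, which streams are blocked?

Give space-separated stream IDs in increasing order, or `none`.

Op 1: conn=56 S1=30 S2=30 S3=30 blocked=[]
Op 2: conn=44 S1=30 S2=18 S3=30 blocked=[]
Op 3: conn=25 S1=30 S2=18 S3=11 blocked=[]
Op 4: conn=6 S1=30 S2=-1 S3=11 blocked=[2]
Op 5: conn=-3 S1=30 S2=-1 S3=2 blocked=[1, 2, 3]
Op 6: conn=-3 S1=30 S2=23 S3=2 blocked=[1, 2, 3]
Op 7: conn=-11 S1=30 S2=23 S3=-6 blocked=[1, 2, 3]
Op 8: conn=-29 S1=12 S2=23 S3=-6 blocked=[1, 2, 3]
Op 9: conn=-41 S1=0 S2=23 S3=-6 blocked=[1, 2, 3]
Op 10: conn=-31 S1=0 S2=23 S3=-6 blocked=[1, 2, 3]
Op 11: conn=-6 S1=0 S2=23 S3=-6 blocked=[1, 2, 3]
Op 12: conn=-11 S1=0 S2=23 S3=-11 blocked=[1, 2, 3]
Op 13: conn=19 S1=0 S2=23 S3=-11 blocked=[1, 3]
Op 14: conn=19 S1=0 S2=23 S3=2 blocked=[1]

Answer: S1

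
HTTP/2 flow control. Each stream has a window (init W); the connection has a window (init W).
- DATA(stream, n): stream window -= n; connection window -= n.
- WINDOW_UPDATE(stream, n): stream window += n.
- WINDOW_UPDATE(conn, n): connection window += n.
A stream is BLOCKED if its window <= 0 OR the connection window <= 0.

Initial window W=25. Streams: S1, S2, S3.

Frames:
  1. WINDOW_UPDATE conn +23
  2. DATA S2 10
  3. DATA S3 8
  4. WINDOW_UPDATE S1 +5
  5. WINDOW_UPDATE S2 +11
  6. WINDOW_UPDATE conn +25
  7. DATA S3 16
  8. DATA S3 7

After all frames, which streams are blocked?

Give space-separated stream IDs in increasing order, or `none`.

Answer: S3

Derivation:
Op 1: conn=48 S1=25 S2=25 S3=25 blocked=[]
Op 2: conn=38 S1=25 S2=15 S3=25 blocked=[]
Op 3: conn=30 S1=25 S2=15 S3=17 blocked=[]
Op 4: conn=30 S1=30 S2=15 S3=17 blocked=[]
Op 5: conn=30 S1=30 S2=26 S3=17 blocked=[]
Op 6: conn=55 S1=30 S2=26 S3=17 blocked=[]
Op 7: conn=39 S1=30 S2=26 S3=1 blocked=[]
Op 8: conn=32 S1=30 S2=26 S3=-6 blocked=[3]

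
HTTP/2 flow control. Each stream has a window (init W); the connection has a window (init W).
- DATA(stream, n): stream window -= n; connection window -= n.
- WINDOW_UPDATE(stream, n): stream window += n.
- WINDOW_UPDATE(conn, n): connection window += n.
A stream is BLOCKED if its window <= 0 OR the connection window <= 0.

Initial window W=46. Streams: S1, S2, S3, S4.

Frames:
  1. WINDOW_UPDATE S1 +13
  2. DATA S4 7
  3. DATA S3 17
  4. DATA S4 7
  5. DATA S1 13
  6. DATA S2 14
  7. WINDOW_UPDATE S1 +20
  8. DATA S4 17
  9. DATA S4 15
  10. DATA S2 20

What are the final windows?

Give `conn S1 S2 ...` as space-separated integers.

Answer: -64 66 12 29 0

Derivation:
Op 1: conn=46 S1=59 S2=46 S3=46 S4=46 blocked=[]
Op 2: conn=39 S1=59 S2=46 S3=46 S4=39 blocked=[]
Op 3: conn=22 S1=59 S2=46 S3=29 S4=39 blocked=[]
Op 4: conn=15 S1=59 S2=46 S3=29 S4=32 blocked=[]
Op 5: conn=2 S1=46 S2=46 S3=29 S4=32 blocked=[]
Op 6: conn=-12 S1=46 S2=32 S3=29 S4=32 blocked=[1, 2, 3, 4]
Op 7: conn=-12 S1=66 S2=32 S3=29 S4=32 blocked=[1, 2, 3, 4]
Op 8: conn=-29 S1=66 S2=32 S3=29 S4=15 blocked=[1, 2, 3, 4]
Op 9: conn=-44 S1=66 S2=32 S3=29 S4=0 blocked=[1, 2, 3, 4]
Op 10: conn=-64 S1=66 S2=12 S3=29 S4=0 blocked=[1, 2, 3, 4]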